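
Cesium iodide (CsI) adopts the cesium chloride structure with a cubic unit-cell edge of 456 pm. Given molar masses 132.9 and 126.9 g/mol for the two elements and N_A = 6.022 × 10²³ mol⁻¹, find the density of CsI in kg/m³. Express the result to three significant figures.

The cesium chloride structure contains Z = 1 formula unit per cell; M(CsI) = 132.9 + 126.9 = 259.8 g/mol.
a³ = (4.560 × 10^-8 cm)³ = 9.482 × 10^-23 cm³.
ρ = 1 × 259.8 / (6.022 × 10²³ × 9.482 × 10^-23) = 4.550 g/cm³ = 4550 kg/m³.

4550 kg/m³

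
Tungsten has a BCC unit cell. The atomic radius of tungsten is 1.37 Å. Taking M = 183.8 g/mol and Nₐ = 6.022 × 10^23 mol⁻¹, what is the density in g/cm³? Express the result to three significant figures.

19.3 g/cm³

In a BCC lattice, atoms touch along the body diagonal, so √3·a = 4r, giving a = 3.164 Å = 3.164 × 10^-8 cm.
With Z = 2, ρ = Z·M/(N_A·a³) = 2 × 183.8 / (6.022 × 10²³ × 3.167 × 10^-23) = 19.27 g/cm³.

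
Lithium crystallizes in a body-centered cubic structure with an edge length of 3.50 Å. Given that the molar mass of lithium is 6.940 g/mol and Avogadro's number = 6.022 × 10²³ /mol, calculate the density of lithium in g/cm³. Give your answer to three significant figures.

A BCC unit cell contains Z = 2 atoms.
Cell volume: a³ = (3.50 Å)³ = (3.500 × 10^-8 cm)³ = 4.288 × 10^-23 cm³.
ρ = Z·M/(N_A·a³) = 2 × 6.940 / (6.022 × 10²³ × 4.288 × 10^-23) = 0.5376 g/cm³.

0.538 g/cm³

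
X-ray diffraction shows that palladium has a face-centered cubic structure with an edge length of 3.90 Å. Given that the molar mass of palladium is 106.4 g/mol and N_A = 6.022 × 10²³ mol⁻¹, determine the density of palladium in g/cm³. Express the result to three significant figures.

An FCC unit cell contains Z = 4 atoms.
Cell volume: a³ = (3.90 Å)³ = (3.900 × 10^-8 cm)³ = 5.932 × 10^-23 cm³.
ρ = Z·M/(N_A·a³) = 4 × 106.4 / (6.022 × 10²³ × 5.932 × 10^-23) = 11.91 g/cm³.

11.9 g/cm³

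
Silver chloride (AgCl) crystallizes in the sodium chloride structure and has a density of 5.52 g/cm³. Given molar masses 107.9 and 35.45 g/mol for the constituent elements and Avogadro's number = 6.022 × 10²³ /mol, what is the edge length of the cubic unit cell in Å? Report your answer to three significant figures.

M(AgCl) = 143.35 g/mol; Z = 4 formula units per cell.
a³ = Z·M/(N_A·ρ) = 4 × 143.35 / (6.022 × 10²³ × 5.52) = 1.725 × 10^-22 cm³, so a = 5.567 × 10^-8 cm = 5.57 Å.

5.57 Å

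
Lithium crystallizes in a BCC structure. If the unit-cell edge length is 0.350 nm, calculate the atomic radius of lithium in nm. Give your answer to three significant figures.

0.152 nm

In a BCC lattice, atoms touch along the body diagonal, so √3·a = 4r.
r = √3·a/4 = 1.7321 × 0.350 / 4 = 0.152 nm.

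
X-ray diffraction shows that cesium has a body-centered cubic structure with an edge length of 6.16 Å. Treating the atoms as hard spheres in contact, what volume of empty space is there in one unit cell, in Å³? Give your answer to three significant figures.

In a BCC lattice atoms touch along the body diagonal, so √3·a = 4r, so r = 0.4330a = 2.667 Å.
V_cell = a³ = 233.7 Å³; V_atoms = 2 × (4/3)πr³ = 159.0 Å³.
Empty space = 233.7 − 159.0 = 74.8 Å³.

74.8 Å³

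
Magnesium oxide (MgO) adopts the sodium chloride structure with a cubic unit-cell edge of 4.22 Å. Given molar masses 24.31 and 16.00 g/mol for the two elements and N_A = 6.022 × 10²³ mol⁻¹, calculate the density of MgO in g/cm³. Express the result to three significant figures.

The sodium chloride structure contains Z = 4 formula units per cell; M(MgO) = 24.31 + 16.00 = 40.31 g/mol.
a³ = (4.220 × 10^-8 cm)³ = 7.515 × 10^-23 cm³.
ρ = 4 × 40.31 / (6.022 × 10²³ × 7.515 × 10^-23) = 3.563 g/cm³.

3.56 g/cm³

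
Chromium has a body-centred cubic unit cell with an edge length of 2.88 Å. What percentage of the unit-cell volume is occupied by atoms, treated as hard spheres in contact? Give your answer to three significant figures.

68.0%

In a BCC lattice atoms touch along the body diagonal, so √3·a = 4r, so r = 0.4330a = 1.247 Å.
Packing fraction = Z·(4/3)πr³ / a³ = 2 × (4/3)π × (1.247)³ / (2.88)³ = 0.6802 = 68.0%.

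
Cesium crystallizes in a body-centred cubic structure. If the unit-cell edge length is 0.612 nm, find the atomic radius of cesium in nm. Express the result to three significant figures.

In a BCC lattice, atoms touch along the body diagonal, so √3·a = 4r.
r = √3·a/4 = 1.7321 × 0.612 / 4 = 0.265 nm.

0.265 nm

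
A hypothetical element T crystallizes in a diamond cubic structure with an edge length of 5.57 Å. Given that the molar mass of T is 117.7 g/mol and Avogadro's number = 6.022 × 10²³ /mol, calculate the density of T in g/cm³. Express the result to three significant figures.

9.05 g/cm³

A diamond cubic unit cell contains Z = 8 atoms.
Cell volume: a³ = (5.57 Å)³ = (5.570 × 10^-8 cm)³ = 1.728 × 10^-22 cm³.
ρ = Z·M/(N_A·a³) = 8 × 117.7 / (6.022 × 10²³ × 1.728 × 10^-22) = 9.048 g/cm³.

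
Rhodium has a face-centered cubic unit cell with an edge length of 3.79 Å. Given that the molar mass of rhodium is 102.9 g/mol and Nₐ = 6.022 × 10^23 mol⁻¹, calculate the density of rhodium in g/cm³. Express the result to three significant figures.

12.6 g/cm³

An FCC unit cell contains Z = 4 atoms.
Cell volume: a³ = (3.79 Å)³ = (3.790 × 10^-8 cm)³ = 5.444 × 10^-23 cm³.
ρ = Z·M/(N_A·a³) = 4 × 102.9 / (6.022 × 10²³ × 5.444 × 10^-23) = 12.56 g/cm³.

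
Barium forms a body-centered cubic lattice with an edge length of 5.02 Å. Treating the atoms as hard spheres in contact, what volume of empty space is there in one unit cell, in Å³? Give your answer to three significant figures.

In a BCC lattice atoms touch along the body diagonal, so √3·a = 4r, so r = 0.4330a = 2.174 Å.
V_cell = a³ = 126.5 Å³; V_atoms = 2 × (4/3)πr³ = 86.05 Å³.
Empty space = 126.5 − 86.05 = 40.5 Å³.

40.5 Å³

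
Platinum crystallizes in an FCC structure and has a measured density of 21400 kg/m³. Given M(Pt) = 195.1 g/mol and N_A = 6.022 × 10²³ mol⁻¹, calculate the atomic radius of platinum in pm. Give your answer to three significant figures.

For an FCC cell (Z = 4), a³ = Z·M/(N_A·ρ) = 4 × 195.1 / (6.022 × 10²³ × 21.40) = 6.056 × 10^-23 cm³, so a = 3.927 × 10^-8 cm = 392.7 pm.
Atoms touch along the face diagonal, so √2·a = 4r, so r = 0.3536 × a = 139 pm.

139 pm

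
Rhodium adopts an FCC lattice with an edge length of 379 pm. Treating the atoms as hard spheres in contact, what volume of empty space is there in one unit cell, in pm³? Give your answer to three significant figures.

In an FCC lattice atoms touch along the face diagonal, so √2·a = 4r, so r = 0.3536a = 134.0 pm.
V_cell = a³ = 5.444 × 10^7 pm³; V_atoms = 4 × (4/3)πr³ = 4.031 × 10^7 pm³.
Empty space = 5.444 × 10^7 − 4.031 × 10^7 = 1.41 × 10^7 pm³.

1.41 × 10^7 pm³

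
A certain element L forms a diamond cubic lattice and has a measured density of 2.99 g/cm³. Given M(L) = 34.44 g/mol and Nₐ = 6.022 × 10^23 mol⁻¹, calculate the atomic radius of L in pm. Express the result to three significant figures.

For a diamond cubic cell (Z = 8), a³ = Z·M/(N_A·ρ) = 8 × 34.44 / (6.022 × 10²³ × 2.990) = 1.530 × 10^-22 cm³, so a = 5.349 × 10^-8 cm = 534.9 pm.
Nearest neighbors lie along the body diagonal with √3·a = 8r, so r = 0.2165 × a = 116 pm.

116 pm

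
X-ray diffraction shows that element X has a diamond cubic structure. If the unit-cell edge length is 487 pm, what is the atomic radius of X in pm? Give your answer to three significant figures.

In a diamond cubic lattice, nearest neighbors lie along the body diagonal with √3·a = 8r.
r = √3·a/8 = 1.7321 × 487 / 8 = 105 pm.

105 pm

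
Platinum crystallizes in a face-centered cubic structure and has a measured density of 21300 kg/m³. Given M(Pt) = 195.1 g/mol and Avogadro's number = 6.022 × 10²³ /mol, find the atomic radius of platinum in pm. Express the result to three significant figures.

139 pm

For an FCC cell (Z = 4), a³ = Z·M/(N_A·ρ) = 4 × 195.1 / (6.022 × 10²³ × 21.30) = 6.084 × 10^-23 cm³, so a = 3.933 × 10^-8 cm = 393.3 pm.
Atoms touch along the face diagonal, so √2·a = 4r, so r = 0.3536 × a = 139 pm.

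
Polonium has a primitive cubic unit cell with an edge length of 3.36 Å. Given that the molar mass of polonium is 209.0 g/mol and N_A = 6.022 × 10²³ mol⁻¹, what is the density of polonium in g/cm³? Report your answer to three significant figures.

A simple cubic unit cell contains Z = 1 atom.
Cell volume: a³ = (3.36 Å)³ = (3.360 × 10^-8 cm)³ = 3.793 × 10^-23 cm³.
ρ = Z·M/(N_A·a³) = 1 × 209.0 / (6.022 × 10²³ × 3.793 × 10^-23) = 9.149 g/cm³.

9.15 g/cm³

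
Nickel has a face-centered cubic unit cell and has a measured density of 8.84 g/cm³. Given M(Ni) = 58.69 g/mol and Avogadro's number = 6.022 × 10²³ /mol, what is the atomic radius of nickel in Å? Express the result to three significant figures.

1.25 Å

For an FCC cell (Z = 4), a³ = Z·M/(N_A·ρ) = 4 × 58.69 / (6.022 × 10²³ × 8.840) = 4.410 × 10^-23 cm³, so a = 3.533 × 10^-8 cm = 3.533 Å.
Atoms touch along the face diagonal, so √2·a = 4r, so r = 0.3536 × a = 1.25 Å.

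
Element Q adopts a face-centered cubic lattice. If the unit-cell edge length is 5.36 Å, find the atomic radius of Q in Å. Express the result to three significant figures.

In an FCC lattice, atoms touch along the face diagonal, so √2·a = 4r.
r = √2·a/4 = 1.4142 × 5.36 / 4 = 1.90 Å.

1.90 Å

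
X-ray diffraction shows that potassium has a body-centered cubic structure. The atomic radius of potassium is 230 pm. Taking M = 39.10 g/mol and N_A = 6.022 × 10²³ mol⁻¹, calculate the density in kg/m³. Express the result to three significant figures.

867 kg/m³

In a BCC lattice, atoms touch along the body diagonal, so √3·a = 4r, giving a = 531.2 pm = 5.312 × 10^-8 cm.
With Z = 2, ρ = Z·M/(N_A·a³) = 2 × 39.10 / (6.022 × 10²³ × 1.499 × 10^-22) = 0.8665 g/cm³ = 867 kg/m³.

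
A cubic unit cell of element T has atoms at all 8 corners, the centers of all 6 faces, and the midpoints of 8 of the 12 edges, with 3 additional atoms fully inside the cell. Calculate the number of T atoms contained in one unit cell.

Corner atoms are shared by 8 cells (1/8 each), face atoms by 2 (1/2 each), edge atoms by 4 (1/4 each), interior atoms are unshared.
Net atoms = 8 × 1/8 + 6 × 1/2 + 8 × 1/4 + 3 = 1 + 3 + 2 + 3 = 9.

9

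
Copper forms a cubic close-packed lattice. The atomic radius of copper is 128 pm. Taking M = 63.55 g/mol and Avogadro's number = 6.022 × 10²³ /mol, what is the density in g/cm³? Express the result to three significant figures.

In an FCC lattice, atoms touch along the face diagonal, so √2·a = 4r, giving a = 362.0 pm = 3.620 × 10^-8 cm.
With Z = 4, ρ = Z·M/(N_A·a³) = 4 × 63.55 / (6.022 × 10²³ × 4.745 × 10^-23) = 8.895 g/cm³.

8.90 g/cm³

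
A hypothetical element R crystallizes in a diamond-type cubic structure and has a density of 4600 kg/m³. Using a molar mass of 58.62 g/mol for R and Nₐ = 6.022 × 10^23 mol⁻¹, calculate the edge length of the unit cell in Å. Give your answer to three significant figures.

With Z = 8 atoms per diamond cubic cell, a³ = Z·M/(N_A·ρ) = 8 × 58.62 / (6.022 × 10²³ × 4.600 g/cm³) = 1.693 × 10^-22 cm³.
a = (1.693 × 10^-22)^(1/3) = 5.532 × 10^-8 cm = 5.53 Å.

5.53 Å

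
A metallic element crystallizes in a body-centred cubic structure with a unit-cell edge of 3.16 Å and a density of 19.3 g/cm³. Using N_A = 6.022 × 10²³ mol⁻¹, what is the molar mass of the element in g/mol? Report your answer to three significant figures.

183 g/mol

A BCC cell has Z = 2 atoms; a = 3.160 × 10^-8 cm.
M = ρ·N_A·a³/Z = 19.3 × 6.022 × 10²³ × 3.155 × 10^-23 / 2 = 183 g/mol.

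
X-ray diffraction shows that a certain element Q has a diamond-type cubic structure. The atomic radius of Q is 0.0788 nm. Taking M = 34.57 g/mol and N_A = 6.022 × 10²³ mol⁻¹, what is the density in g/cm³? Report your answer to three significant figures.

In a diamond cubic lattice, nearest neighbors lie along the body diagonal with √3·a = 8r, giving a = 0.3640 nm = 3.640 × 10^-8 cm.
With Z = 8, ρ = Z·M/(N_A·a³) = 8 × 34.57 / (6.022 × 10²³ × 4.821 × 10^-23) = 9.525 g/cm³.

9.53 g/cm³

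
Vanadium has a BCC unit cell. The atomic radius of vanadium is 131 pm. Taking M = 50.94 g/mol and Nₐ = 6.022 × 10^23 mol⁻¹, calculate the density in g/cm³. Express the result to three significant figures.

6.11 g/cm³

In a BCC lattice, atoms touch along the body diagonal, so √3·a = 4r, giving a = 302.5 pm = 3.025 × 10^-8 cm.
With Z = 2, ρ = Z·M/(N_A·a³) = 2 × 50.94 / (6.022 × 10²³ × 2.769 × 10^-23) = 6.110 g/cm³.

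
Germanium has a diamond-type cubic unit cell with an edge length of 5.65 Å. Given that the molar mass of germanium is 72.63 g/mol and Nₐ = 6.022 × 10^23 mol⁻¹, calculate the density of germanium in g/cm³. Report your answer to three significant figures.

5.35 g/cm³

A diamond cubic unit cell contains Z = 8 atoms.
Cell volume: a³ = (5.65 Å)³ = (5.650 × 10^-8 cm)³ = 1.804 × 10^-22 cm³.
ρ = Z·M/(N_A·a³) = 8 × 72.63 / (6.022 × 10²³ × 1.804 × 10^-22) = 5.350 g/cm³.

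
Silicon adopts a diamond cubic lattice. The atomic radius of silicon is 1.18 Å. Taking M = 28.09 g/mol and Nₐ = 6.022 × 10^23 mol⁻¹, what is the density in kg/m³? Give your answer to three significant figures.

In a diamond cubic lattice, nearest neighbors lie along the body diagonal with √3·a = 8r, giving a = 5.450 Å = 5.450 × 10^-8 cm.
With Z = 8, ρ = Z·M/(N_A·a³) = 8 × 28.09 / (6.022 × 10²³ × 1.619 × 10^-22) = 2.305 g/cm³ = 2300 kg/m³.

2300 kg/m³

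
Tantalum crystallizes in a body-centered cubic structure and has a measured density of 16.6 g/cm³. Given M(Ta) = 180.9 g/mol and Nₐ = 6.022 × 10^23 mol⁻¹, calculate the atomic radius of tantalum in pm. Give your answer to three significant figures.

143 pm

For a BCC cell (Z = 2), a³ = Z·M/(N_A·ρ) = 2 × 180.9 / (6.022 × 10²³ × 16.60) = 3.619 × 10^-23 cm³, so a = 3.308 × 10^-8 cm = 330.8 pm.
Atoms touch along the body diagonal, so √3·a = 4r, so r = 0.4330 × a = 143 pm.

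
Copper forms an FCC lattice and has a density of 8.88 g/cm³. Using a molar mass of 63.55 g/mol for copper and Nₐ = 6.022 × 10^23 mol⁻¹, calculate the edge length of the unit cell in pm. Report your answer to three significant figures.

With Z = 4 atoms per FCC cell, a³ = Z·M/(N_A·ρ) = 4 × 63.55 / (6.022 × 10²³ × 8.880 g/cm³) = 4.754 × 10^-23 cm³.
a = (4.754 × 10^-23)^(1/3) = 3.622 × 10^-8 cm = 362 pm.

362 pm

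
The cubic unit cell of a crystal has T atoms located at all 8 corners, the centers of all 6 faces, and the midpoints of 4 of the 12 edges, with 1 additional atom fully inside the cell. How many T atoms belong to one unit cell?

6

Corner atoms are shared by 8 cells (1/8 each), face atoms by 2 (1/2 each), edge atoms by 4 (1/4 each), interior atoms are unshared.
Net atoms = 8 × 1/8 + 6 × 1/2 + 4 × 1/4 + 1 = 1 + 3 + 1 + 1 = 6.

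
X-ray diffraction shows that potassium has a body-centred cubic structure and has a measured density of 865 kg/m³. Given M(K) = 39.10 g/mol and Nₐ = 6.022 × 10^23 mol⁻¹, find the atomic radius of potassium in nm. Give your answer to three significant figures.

0.230 nm

For a BCC cell (Z = 2), a³ = Z·M/(N_A·ρ) = 2 × 39.10 / (6.022 × 10²³ × 0.8650) = 1.501 × 10^-22 cm³, so a = 5.315 × 10^-8 cm = 0.5315 nm.
Atoms touch along the body diagonal, so √3·a = 4r, so r = 0.4330 × a = 0.230 nm.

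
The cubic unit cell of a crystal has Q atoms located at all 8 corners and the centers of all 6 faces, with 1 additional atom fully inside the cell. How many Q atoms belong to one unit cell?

5

Corner atoms are shared by 8 cells (1/8 each), face atoms by 2 (1/2 each), interior atoms are unshared.
Net atoms = 8 × 1/8 + 6 × 1/2 + 1 = 1 + 3 + 1 = 5.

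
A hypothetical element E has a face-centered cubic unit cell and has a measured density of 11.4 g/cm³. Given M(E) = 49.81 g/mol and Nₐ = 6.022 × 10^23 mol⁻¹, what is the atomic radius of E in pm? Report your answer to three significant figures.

For an FCC cell (Z = 4), a³ = Z·M/(N_A·ρ) = 4 × 49.81 / (6.022 × 10²³ × 11.40) = 2.902 × 10^-23 cm³, so a = 3.073 × 10^-8 cm = 307.3 pm.
Atoms touch along the face diagonal, so √2·a = 4r, so r = 0.3536 × a = 109 pm.

109 pm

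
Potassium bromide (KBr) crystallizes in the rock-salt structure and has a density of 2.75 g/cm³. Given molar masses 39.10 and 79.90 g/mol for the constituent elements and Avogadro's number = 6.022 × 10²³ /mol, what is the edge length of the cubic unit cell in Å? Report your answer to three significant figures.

M(KBr) = 119.0 g/mol; Z = 4 formula units per cell.
a³ = Z·M/(N_A·ρ) = 4 × 119.0 / (6.022 × 10²³ × 2.75) = 2.874 × 10^-22 cm³, so a = 6.600 × 10^-8 cm = 6.60 Å.

6.60 Å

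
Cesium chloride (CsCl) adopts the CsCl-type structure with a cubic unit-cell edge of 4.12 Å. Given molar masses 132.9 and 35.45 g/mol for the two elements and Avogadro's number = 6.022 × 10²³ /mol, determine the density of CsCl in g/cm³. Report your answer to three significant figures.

4.00 g/cm³

The CsCl-type structure contains Z = 1 formula unit per cell; M(CsCl) = 132.9 + 35.45 = 168.35 g/mol.
a³ = (4.120 × 10^-8 cm)³ = 6.993 × 10^-23 cm³.
ρ = 1 × 168.35 / (6.022 × 10²³ × 6.993 × 10^-23) = 3.997 g/cm³.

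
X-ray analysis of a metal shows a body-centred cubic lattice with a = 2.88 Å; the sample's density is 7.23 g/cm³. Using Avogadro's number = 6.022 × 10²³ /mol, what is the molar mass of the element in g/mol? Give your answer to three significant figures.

A BCC cell has Z = 2 atoms; a = 2.880 × 10^-8 cm.
M = ρ·N_A·a³/Z = 7.23 × 6.022 × 10²³ × 2.389 × 10^-23 / 2 = 52.0 g/mol.

52.0 g/mol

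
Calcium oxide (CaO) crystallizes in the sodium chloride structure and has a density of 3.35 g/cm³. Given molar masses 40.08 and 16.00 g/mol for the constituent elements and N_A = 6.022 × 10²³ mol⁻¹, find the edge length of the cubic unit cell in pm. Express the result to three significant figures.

M(CaO) = 56.08 g/mol; Z = 4 formula units per cell.
a³ = Z·M/(N_A·ρ) = 4 × 56.08 / (6.022 × 10²³ × 3.35) = 1.112 × 10^-22 cm³, so a = 4.809 × 10^-8 cm = 481 pm.

481 pm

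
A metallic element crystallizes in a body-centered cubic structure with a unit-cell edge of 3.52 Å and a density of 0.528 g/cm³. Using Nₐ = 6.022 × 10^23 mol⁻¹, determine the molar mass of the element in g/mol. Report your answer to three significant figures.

A BCC cell has Z = 2 atoms; a = 3.520 × 10^-8 cm.
M = ρ·N_A·a³/Z = 0.528 × 6.022 × 10²³ × 4.361 × 10^-23 / 2 = 6.93 g/mol.

6.93 g/mol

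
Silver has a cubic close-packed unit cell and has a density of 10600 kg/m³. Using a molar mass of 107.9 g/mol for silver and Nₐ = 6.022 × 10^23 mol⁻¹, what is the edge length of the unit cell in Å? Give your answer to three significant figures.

4.07 Å

With Z = 4 atoms per FCC cell, a³ = Z·M/(N_A·ρ) = 4 × 107.9 / (6.022 × 10²³ × 10.60 g/cm³) = 6.761 × 10^-23 cm³.
a = (6.761 × 10^-23)^(1/3) = 4.074 × 10^-8 cm = 4.07 Å.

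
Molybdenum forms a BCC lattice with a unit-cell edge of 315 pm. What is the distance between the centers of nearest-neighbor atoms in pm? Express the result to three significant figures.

273 pm

In a BCC structure, atoms touch along the body diagonal, so √3·a = 4r; the nearest-neighbor distance equals 2r = 0.8660·a.
d = 0.8660 × 315 = 273 pm.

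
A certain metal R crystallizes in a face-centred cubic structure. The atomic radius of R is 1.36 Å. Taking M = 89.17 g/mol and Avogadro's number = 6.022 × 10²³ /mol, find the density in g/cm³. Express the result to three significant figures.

In an FCC lattice, atoms touch along the face diagonal, so √2·a = 4r, giving a = 3.847 Å = 3.847 × 10^-8 cm.
With Z = 4, ρ = Z·M/(N_A·a³) = 4 × 89.17 / (6.022 × 10²³ × 5.692 × 10^-23) = 10.41 g/cm³.

10.4 g/cm³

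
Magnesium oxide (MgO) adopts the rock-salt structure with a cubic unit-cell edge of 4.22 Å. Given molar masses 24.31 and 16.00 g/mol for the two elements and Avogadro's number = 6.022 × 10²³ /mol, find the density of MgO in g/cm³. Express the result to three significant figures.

3.56 g/cm³

The rock-salt structure contains Z = 4 formula units per cell; M(MgO) = 24.31 + 16.00 = 40.31 g/mol.
a³ = (4.220 × 10^-8 cm)³ = 7.515 × 10^-23 cm³.
ρ = 4 × 40.31 / (6.022 × 10²³ × 7.515 × 10^-23) = 3.563 g/cm³.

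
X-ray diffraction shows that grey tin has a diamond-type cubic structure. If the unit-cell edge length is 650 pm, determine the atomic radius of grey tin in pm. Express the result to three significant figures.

In a diamond cubic lattice, nearest neighbors lie along the body diagonal with √3·a = 8r.
r = √3·a/8 = 1.7321 × 650 / 8 = 141 pm.

141 pm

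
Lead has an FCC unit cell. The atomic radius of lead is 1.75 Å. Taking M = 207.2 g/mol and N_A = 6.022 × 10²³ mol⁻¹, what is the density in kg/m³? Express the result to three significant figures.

In an FCC lattice, atoms touch along the face diagonal, so √2·a = 4r, giving a = 4.950 Å = 4.950 × 10^-8 cm.
With Z = 4, ρ = Z·M/(N_A·a³) = 4 × 207.2 / (6.022 × 10²³ × 1.213 × 10^-22) = 11.35 g/cm³ = 11300 kg/m³.

11300 kg/m³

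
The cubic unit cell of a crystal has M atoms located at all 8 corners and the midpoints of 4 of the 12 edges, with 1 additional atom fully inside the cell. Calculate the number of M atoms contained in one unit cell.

3

Corner atoms are shared by 8 cells (1/8 each), edge atoms by 4 (1/4 each), interior atoms are unshared.
Net atoms = 8 × 1/8 + 4 × 1/4 + 1 = 1 + 1 + 1 = 3.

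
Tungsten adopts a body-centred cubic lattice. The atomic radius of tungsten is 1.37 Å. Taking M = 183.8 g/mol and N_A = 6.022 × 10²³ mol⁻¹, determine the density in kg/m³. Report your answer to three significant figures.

In a BCC lattice, atoms touch along the body diagonal, so √3·a = 4r, giving a = 3.164 Å = 3.164 × 10^-8 cm.
With Z = 2, ρ = Z·M/(N_A·a³) = 2 × 183.8 / (6.022 × 10²³ × 3.167 × 10^-23) = 19.27 g/cm³ = 19300 kg/m³.

19300 kg/m³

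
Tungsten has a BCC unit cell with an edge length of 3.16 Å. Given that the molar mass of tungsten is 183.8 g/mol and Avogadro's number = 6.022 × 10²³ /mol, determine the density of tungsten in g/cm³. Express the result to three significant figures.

19.3 g/cm³

A BCC unit cell contains Z = 2 atoms.
Cell volume: a³ = (3.16 Å)³ = (3.160 × 10^-8 cm)³ = 3.155 × 10^-23 cm³.
ρ = Z·M/(N_A·a³) = 2 × 183.8 / (6.022 × 10²³ × 3.155 × 10^-23) = 19.35 g/cm³.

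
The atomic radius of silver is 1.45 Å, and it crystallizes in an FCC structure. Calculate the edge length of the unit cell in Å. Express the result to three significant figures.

4.10 Å

In an FCC lattice, atoms touch along the face diagonal, so √2·a = 4r.
a = 4r/√2 = 4 × 1.45 / 1.4142 = 4.10 Å.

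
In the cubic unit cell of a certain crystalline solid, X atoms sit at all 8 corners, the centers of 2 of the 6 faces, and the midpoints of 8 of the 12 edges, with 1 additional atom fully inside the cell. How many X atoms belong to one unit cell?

5

Corner atoms are shared by 8 cells (1/8 each), face atoms by 2 (1/2 each), edge atoms by 4 (1/4 each), interior atoms are unshared.
Net atoms = 8 × 1/8 + 2 × 1/2 + 8 × 1/4 + 1 = 1 + 1 + 2 + 1 = 5.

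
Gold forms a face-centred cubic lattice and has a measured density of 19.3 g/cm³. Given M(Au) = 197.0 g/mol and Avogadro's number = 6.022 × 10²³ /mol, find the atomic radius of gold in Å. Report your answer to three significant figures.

1.44 Å

For an FCC cell (Z = 4), a³ = Z·M/(N_A·ρ) = 4 × 197.0 / (6.022 × 10²³ × 19.30) = 6.780 × 10^-23 cm³, so a = 4.078 × 10^-8 cm = 4.078 Å.
Atoms touch along the face diagonal, so √2·a = 4r, so r = 0.3536 × a = 1.44 Å.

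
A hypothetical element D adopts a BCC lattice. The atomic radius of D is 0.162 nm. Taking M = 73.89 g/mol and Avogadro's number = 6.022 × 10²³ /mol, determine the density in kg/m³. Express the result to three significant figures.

4690 kg/m³

In a BCC lattice, atoms touch along the body diagonal, so √3·a = 4r, giving a = 0.3741 nm = 3.741 × 10^-8 cm.
With Z = 2, ρ = Z·M/(N_A·a³) = 2 × 73.89 / (6.022 × 10²³ × 5.237 × 10^-23) = 4.686 g/cm³ = 4690 kg/m³.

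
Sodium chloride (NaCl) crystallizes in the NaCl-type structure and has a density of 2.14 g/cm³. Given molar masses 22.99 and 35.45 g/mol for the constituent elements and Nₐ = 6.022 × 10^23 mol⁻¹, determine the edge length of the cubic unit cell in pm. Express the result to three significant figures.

566 pm

M(NaCl) = 58.44 g/mol; Z = 4 formula units per cell.
a³ = Z·M/(N_A·ρ) = 4 × 58.44 / (6.022 × 10²³ × 2.14) = 1.814 × 10^-22 cm³, so a = 5.661 × 10^-8 cm = 566 pm.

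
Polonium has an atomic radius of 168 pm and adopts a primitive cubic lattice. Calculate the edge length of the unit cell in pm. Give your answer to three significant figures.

In a simple cubic lattice, atoms touch along the cell edge, so a = 2r.
a = 2r = 2 × 168 = 336 pm.

336 pm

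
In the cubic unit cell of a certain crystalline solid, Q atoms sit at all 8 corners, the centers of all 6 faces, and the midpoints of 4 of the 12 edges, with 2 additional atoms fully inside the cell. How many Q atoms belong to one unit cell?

Corner atoms are shared by 8 cells (1/8 each), face atoms by 2 (1/2 each), edge atoms by 4 (1/4 each), interior atoms are unshared.
Net atoms = 8 × 1/8 + 6 × 1/2 + 4 × 1/4 + 2 = 1 + 3 + 1 + 2 = 7.

7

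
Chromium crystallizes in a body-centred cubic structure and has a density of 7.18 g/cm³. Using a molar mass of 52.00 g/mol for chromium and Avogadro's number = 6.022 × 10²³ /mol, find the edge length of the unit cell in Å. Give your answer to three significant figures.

2.89 Å

With Z = 2 atoms per BCC cell, a³ = Z·M/(N_A·ρ) = 2 × 52.00 / (6.022 × 10²³ × 7.180 g/cm³) = 2.405 × 10^-23 cm³.
a = (2.405 × 10^-23)^(1/3) = 2.887 × 10^-8 cm = 2.89 Å.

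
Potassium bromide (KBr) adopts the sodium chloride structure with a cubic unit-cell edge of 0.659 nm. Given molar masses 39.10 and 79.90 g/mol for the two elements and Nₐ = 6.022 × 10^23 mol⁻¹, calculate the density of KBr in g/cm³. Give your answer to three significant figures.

2.76 g/cm³

The sodium chloride structure contains Z = 4 formula units per cell; M(KBr) = 39.10 + 79.90 = 119.0 g/mol.
a³ = (6.590 × 10^-8 cm)³ = 2.862 × 10^-22 cm³.
ρ = 4 × 119.0 / (6.022 × 10²³ × 2.862 × 10^-22) = 2.762 g/cm³.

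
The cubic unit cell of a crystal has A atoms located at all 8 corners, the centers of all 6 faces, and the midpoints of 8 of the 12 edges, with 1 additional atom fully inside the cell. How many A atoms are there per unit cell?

Corner atoms are shared by 8 cells (1/8 each), face atoms by 2 (1/2 each), edge atoms by 4 (1/4 each), interior atoms are unshared.
Net atoms = 8 × 1/8 + 6 × 1/2 + 8 × 1/4 + 1 = 1 + 3 + 2 + 1 = 7.

7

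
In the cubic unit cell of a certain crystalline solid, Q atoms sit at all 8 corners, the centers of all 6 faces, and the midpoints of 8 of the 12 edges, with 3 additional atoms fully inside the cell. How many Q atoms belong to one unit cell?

9

Corner atoms are shared by 8 cells (1/8 each), face atoms by 2 (1/2 each), edge atoms by 4 (1/4 each), interior atoms are unshared.
Net atoms = 8 × 1/8 + 6 × 1/2 + 8 × 1/4 + 3 = 1 + 3 + 2 + 3 = 9.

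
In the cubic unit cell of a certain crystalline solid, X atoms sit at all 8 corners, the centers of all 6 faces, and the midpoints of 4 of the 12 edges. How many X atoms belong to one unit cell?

Corner atoms are shared by 8 cells (1/8 each), face atoms by 2 (1/2 each), edge atoms by 4 (1/4 each).
Net atoms = 8 × 1/8 + 6 × 1/2 + 4 × 1/4 = 1 + 3 + 1 = 5.

5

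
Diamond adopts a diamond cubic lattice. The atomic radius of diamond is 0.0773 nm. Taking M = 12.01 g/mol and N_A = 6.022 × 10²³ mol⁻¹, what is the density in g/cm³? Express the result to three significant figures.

3.51 g/cm³

In a diamond cubic lattice, nearest neighbors lie along the body diagonal with √3·a = 8r, giving a = 0.3570 nm = 3.570 × 10^-8 cm.
With Z = 8, ρ = Z·M/(N_A·a³) = 8 × 12.01 / (6.022 × 10²³ × 4.551 × 10^-23) = 3.506 g/cm³.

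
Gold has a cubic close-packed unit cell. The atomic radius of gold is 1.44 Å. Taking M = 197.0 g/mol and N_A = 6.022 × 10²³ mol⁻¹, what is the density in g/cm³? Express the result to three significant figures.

19.4 g/cm³

In an FCC lattice, atoms touch along the face diagonal, so √2·a = 4r, giving a = 4.073 Å = 4.073 × 10^-8 cm.
With Z = 4, ρ = Z·M/(N_A·a³) = 4 × 197.0 / (6.022 × 10²³ × 6.757 × 10^-23) = 19.37 g/cm³.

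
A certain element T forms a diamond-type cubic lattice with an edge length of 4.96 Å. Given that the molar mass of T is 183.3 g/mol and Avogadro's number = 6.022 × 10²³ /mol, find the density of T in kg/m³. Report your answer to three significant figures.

20000 kg/m³

A diamond cubic unit cell contains Z = 8 atoms.
Cell volume: a³ = (4.96 Å)³ = (4.960 × 10^-8 cm)³ = 1.220 × 10^-22 cm³.
ρ = Z·M/(N_A·a³) = 8 × 183.3 / (6.022 × 10²³ × 1.220 × 10^-22) = 19.96 g/cm³ = 20000 kg/m³.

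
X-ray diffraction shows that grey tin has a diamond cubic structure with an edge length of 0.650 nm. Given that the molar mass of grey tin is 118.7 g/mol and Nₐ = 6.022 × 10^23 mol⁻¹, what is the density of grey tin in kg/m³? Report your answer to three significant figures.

5740 kg/m³

A diamond cubic unit cell contains Z = 8 atoms.
Cell volume: a³ = (0.650 nm)³ = (6.500 × 10^-8 cm)³ = 2.746 × 10^-22 cm³.
ρ = Z·M/(N_A·a³) = 8 × 118.7 / (6.022 × 10²³ × 2.746 × 10^-22) = 5.742 g/cm³ = 5740 kg/m³.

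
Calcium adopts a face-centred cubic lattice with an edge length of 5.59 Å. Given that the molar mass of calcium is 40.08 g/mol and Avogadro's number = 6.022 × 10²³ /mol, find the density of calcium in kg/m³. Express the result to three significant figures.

An FCC unit cell contains Z = 4 atoms.
Cell volume: a³ = (5.59 Å)³ = (5.590 × 10^-8 cm)³ = 1.747 × 10^-22 cm³.
ρ = Z·M/(N_A·a³) = 4 × 40.08 / (6.022 × 10²³ × 1.747 × 10^-22) = 1.524 g/cm³ = 1520 kg/m³.

1520 kg/m³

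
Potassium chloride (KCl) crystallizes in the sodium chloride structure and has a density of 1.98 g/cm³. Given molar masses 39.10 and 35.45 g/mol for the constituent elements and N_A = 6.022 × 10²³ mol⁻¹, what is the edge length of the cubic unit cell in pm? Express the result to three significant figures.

630 pm

M(KCl) = 74.55 g/mol; Z = 4 formula units per cell.
a³ = Z·M/(N_A·ρ) = 4 × 74.55 / (6.022 × 10²³ × 1.98) = 2.501 × 10^-22 cm³, so a = 6.300 × 10^-8 cm = 630 pm.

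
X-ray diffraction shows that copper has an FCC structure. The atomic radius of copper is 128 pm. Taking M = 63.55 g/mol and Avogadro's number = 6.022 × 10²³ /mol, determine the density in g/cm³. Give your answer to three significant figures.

8.90 g/cm³

In an FCC lattice, atoms touch along the face diagonal, so √2·a = 4r, giving a = 362.0 pm = 3.620 × 10^-8 cm.
With Z = 4, ρ = Z·M/(N_A·a³) = 4 × 63.55 / (6.022 × 10²³ × 4.745 × 10^-23) = 8.895 g/cm³.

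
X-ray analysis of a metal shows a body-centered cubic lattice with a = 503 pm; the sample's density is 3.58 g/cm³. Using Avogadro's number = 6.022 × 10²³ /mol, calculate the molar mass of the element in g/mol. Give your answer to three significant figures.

137 g/mol

A BCC cell has Z = 2 atoms; a = 5.030 × 10^-8 cm.
M = ρ·N_A·a³/Z = 3.58 × 6.022 × 10²³ × 1.273 × 10^-22 / 2 = 137 g/mol.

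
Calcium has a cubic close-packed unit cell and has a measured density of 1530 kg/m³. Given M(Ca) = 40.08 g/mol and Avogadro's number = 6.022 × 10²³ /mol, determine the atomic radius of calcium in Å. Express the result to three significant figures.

For an FCC cell (Z = 4), a³ = Z·M/(N_A·ρ) = 4 × 40.08 / (6.022 × 10²³ × 1.530) = 1.740 × 10^-22 cm³, so a = 5.583 × 10^-8 cm = 5.583 Å.
Atoms touch along the face diagonal, so √2·a = 4r, so r = 0.3536 × a = 1.97 Å.

1.97 Å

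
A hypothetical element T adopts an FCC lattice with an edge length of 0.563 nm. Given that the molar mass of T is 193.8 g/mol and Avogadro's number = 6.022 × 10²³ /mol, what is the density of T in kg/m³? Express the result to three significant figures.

An FCC unit cell contains Z = 4 atoms.
Cell volume: a³ = (0.563 nm)³ = (5.630 × 10^-8 cm)³ = 1.785 × 10^-22 cm³.
ρ = Z·M/(N_A·a³) = 4 × 193.8 / (6.022 × 10²³ × 1.785 × 10^-22) = 7.214 g/cm³ = 7210 kg/m³.

7210 kg/m³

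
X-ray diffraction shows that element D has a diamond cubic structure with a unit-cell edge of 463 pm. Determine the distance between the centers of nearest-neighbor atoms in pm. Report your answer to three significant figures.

In a diamond cubic structure, nearest neighbors lie along the body diagonal with √3·a = 8r; the nearest-neighbor distance equals 2r = 0.4330·a.
d = 0.4330 × 463 = 200 pm.

200 pm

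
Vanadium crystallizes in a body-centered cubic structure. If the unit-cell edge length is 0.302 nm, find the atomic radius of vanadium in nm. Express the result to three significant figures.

In a BCC lattice, atoms touch along the body diagonal, so √3·a = 4r.
r = √3·a/4 = 1.7321 × 0.302 / 4 = 0.131 nm.

0.131 nm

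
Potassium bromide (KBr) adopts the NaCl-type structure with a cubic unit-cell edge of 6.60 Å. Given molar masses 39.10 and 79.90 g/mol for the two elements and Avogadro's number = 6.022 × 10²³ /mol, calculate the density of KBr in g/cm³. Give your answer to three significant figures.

The NaCl-type structure contains Z = 4 formula units per cell; M(KBr) = 39.10 + 79.90 = 119.0 g/mol.
a³ = (6.600 × 10^-8 cm)³ = 2.875 × 10^-22 cm³.
ρ = 4 × 119.0 / (6.022 × 10²³ × 2.875 × 10^-22) = 2.749 g/cm³.

2.75 g/cm³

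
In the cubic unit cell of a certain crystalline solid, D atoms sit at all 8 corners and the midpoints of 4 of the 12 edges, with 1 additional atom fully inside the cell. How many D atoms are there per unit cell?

3

Corner atoms are shared by 8 cells (1/8 each), edge atoms by 4 (1/4 each), interior atoms are unshared.
Net atoms = 8 × 1/8 + 4 × 1/4 + 1 = 1 + 1 + 1 = 3.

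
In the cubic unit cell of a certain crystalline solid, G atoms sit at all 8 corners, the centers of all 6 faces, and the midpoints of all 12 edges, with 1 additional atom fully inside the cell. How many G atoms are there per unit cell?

8

Corner atoms are shared by 8 cells (1/8 each), face atoms by 2 (1/2 each), edge atoms by 4 (1/4 each), interior atoms are unshared.
Net atoms = 8 × 1/8 + 6 × 1/2 + 12 × 1/4 + 1 = 1 + 3 + 3 + 1 = 8.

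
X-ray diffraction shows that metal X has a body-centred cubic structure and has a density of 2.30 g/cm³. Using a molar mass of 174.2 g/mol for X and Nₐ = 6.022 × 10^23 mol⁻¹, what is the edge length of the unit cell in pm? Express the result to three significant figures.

631 pm

With Z = 2 atoms per BCC cell, a³ = Z·M/(N_A·ρ) = 2 × 174.2 / (6.022 × 10²³ × 2.300 g/cm³) = 2.515 × 10^-22 cm³.
a = (2.515 × 10^-22)^(1/3) = 6.313 × 10^-8 cm = 631 pm.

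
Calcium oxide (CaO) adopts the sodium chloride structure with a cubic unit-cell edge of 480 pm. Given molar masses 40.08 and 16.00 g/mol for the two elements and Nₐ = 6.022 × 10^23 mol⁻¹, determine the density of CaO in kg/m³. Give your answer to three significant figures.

The sodium chloride structure contains Z = 4 formula units per cell; M(CaO) = 40.08 + 16.00 = 56.08 g/mol.
a³ = (4.800 × 10^-8 cm)³ = 1.106 × 10^-22 cm³.
ρ = 4 × 56.08 / (6.022 × 10²³ × 1.106 × 10^-22) = 3.368 g/cm³ = 3370 kg/m³.

3370 kg/m³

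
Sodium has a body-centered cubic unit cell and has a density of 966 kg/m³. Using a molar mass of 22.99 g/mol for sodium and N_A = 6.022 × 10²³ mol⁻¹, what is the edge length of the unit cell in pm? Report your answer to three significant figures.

429 pm

With Z = 2 atoms per BCC cell, a³ = Z·M/(N_A·ρ) = 2 × 22.99 / (6.022 × 10²³ × 0.9660 g/cm³) = 7.904 × 10^-23 cm³.
a = (7.904 × 10^-23)^(1/3) = 4.292 × 10^-8 cm = 429 pm.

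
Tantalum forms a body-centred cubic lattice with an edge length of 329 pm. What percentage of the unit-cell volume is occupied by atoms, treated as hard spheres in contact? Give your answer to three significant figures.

In a BCC lattice atoms touch along the body diagonal, so √3·a = 4r, so r = 0.4330a = 142.5 pm.
Packing fraction = Z·(4/3)πr³ / a³ = 2 × (4/3)π × (142.5)³ / (329)³ = 0.6802 = 68.0%.

68.0%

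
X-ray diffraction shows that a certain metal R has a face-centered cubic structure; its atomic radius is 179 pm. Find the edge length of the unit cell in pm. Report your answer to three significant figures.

In an FCC lattice, atoms touch along the face diagonal, so √2·a = 4r.
a = 4r/√2 = 4 × 179 / 1.4142 = 506 pm.

506 pm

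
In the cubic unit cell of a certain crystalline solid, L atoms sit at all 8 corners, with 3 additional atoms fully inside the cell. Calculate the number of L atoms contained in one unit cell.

Corner atoms are shared by 8 cells (1/8 each), interior atoms are unshared.
Net atoms = 8 × 1/8 + 3 = 1 + 3 = 4.

4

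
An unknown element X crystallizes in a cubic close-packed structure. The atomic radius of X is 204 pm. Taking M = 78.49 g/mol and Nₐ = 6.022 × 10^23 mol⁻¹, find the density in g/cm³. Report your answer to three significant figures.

2.71 g/cm³

In an FCC lattice, atoms touch along the face diagonal, so √2·a = 4r, giving a = 577.0 pm = 5.770 × 10^-8 cm.
With Z = 4, ρ = Z·M/(N_A·a³) = 4 × 78.49 / (6.022 × 10²³ × 1.921 × 10^-22) = 2.714 g/cm³.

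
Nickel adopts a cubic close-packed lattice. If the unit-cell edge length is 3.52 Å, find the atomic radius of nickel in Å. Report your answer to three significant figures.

1.24 Å

In an FCC lattice, atoms touch along the face diagonal, so √2·a = 4r.
r = √2·a/4 = 1.4142 × 3.52 / 4 = 1.24 Å.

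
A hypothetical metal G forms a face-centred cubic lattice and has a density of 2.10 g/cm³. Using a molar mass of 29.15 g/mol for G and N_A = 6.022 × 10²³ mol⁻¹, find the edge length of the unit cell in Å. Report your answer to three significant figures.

With Z = 4 atoms per FCC cell, a³ = Z·M/(N_A·ρ) = 4 × 29.15 / (6.022 × 10²³ × 2.100 g/cm³) = 9.220 × 10^-23 cm³.
a = (9.220 × 10^-23)^(1/3) = 4.518 × 10^-8 cm = 4.52 Å.

4.52 Å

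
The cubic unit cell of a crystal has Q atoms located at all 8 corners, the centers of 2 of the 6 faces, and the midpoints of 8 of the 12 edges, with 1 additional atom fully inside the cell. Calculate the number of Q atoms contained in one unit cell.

5

Corner atoms are shared by 8 cells (1/8 each), face atoms by 2 (1/2 each), edge atoms by 4 (1/4 each), interior atoms are unshared.
Net atoms = 8 × 1/8 + 2 × 1/2 + 8 × 1/4 + 1 = 1 + 1 + 2 + 1 = 5.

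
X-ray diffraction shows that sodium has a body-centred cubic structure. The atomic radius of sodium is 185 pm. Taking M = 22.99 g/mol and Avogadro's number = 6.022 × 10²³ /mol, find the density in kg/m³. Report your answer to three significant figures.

In a BCC lattice, atoms touch along the body diagonal, so √3·a = 4r, giving a = 427.2 pm = 4.272 × 10^-8 cm.
With Z = 2, ρ = Z·M/(N_A·a³) = 2 × 22.99 / (6.022 × 10²³ × 7.799 × 10^-23) = 0.9791 g/cm³ = 979 kg/m³.

979 kg/m³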